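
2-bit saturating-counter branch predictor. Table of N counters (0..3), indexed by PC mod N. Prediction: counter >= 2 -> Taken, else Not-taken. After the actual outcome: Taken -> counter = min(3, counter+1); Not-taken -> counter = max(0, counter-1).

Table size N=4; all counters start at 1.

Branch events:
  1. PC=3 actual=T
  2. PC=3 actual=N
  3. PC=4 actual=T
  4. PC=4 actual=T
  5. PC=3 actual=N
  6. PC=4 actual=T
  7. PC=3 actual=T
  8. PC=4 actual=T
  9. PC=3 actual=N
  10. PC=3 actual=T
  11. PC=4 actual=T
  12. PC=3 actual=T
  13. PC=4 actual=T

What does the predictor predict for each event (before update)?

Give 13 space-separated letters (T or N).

Ev 1: PC=3 idx=3 pred=N actual=T -> ctr[3]=2
Ev 2: PC=3 idx=3 pred=T actual=N -> ctr[3]=1
Ev 3: PC=4 idx=0 pred=N actual=T -> ctr[0]=2
Ev 4: PC=4 idx=0 pred=T actual=T -> ctr[0]=3
Ev 5: PC=3 idx=3 pred=N actual=N -> ctr[3]=0
Ev 6: PC=4 idx=0 pred=T actual=T -> ctr[0]=3
Ev 7: PC=3 idx=3 pred=N actual=T -> ctr[3]=1
Ev 8: PC=4 idx=0 pred=T actual=T -> ctr[0]=3
Ev 9: PC=3 idx=3 pred=N actual=N -> ctr[3]=0
Ev 10: PC=3 idx=3 pred=N actual=T -> ctr[3]=1
Ev 11: PC=4 idx=0 pred=T actual=T -> ctr[0]=3
Ev 12: PC=3 idx=3 pred=N actual=T -> ctr[3]=2
Ev 13: PC=4 idx=0 pred=T actual=T -> ctr[0]=3

Answer: N T N T N T N T N N T N T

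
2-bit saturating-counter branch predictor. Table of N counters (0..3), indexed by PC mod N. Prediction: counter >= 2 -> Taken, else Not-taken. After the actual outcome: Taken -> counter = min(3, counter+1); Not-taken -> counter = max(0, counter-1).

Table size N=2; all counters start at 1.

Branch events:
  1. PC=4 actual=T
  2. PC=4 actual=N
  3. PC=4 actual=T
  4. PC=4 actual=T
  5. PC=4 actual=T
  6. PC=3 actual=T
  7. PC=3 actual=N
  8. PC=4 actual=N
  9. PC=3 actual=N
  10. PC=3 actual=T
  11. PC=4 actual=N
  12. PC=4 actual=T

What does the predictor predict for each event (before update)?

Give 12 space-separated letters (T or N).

Answer: N T N T T N T T N N T N

Derivation:
Ev 1: PC=4 idx=0 pred=N actual=T -> ctr[0]=2
Ev 2: PC=4 idx=0 pred=T actual=N -> ctr[0]=1
Ev 3: PC=4 idx=0 pred=N actual=T -> ctr[0]=2
Ev 4: PC=4 idx=0 pred=T actual=T -> ctr[0]=3
Ev 5: PC=4 idx=0 pred=T actual=T -> ctr[0]=3
Ev 6: PC=3 idx=1 pred=N actual=T -> ctr[1]=2
Ev 7: PC=3 idx=1 pred=T actual=N -> ctr[1]=1
Ev 8: PC=4 idx=0 pred=T actual=N -> ctr[0]=2
Ev 9: PC=3 idx=1 pred=N actual=N -> ctr[1]=0
Ev 10: PC=3 idx=1 pred=N actual=T -> ctr[1]=1
Ev 11: PC=4 idx=0 pred=T actual=N -> ctr[0]=1
Ev 12: PC=4 idx=0 pred=N actual=T -> ctr[0]=2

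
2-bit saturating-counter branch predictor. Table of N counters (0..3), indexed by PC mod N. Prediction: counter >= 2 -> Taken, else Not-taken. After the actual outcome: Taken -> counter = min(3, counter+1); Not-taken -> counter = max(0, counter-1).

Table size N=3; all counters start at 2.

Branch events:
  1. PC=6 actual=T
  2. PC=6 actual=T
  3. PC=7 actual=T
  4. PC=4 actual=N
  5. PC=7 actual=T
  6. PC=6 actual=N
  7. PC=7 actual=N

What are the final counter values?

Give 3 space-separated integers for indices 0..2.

Answer: 2 2 2

Derivation:
Ev 1: PC=6 idx=0 pred=T actual=T -> ctr[0]=3
Ev 2: PC=6 idx=0 pred=T actual=T -> ctr[0]=3
Ev 3: PC=7 idx=1 pred=T actual=T -> ctr[1]=3
Ev 4: PC=4 idx=1 pred=T actual=N -> ctr[1]=2
Ev 5: PC=7 idx=1 pred=T actual=T -> ctr[1]=3
Ev 6: PC=6 idx=0 pred=T actual=N -> ctr[0]=2
Ev 7: PC=7 idx=1 pred=T actual=N -> ctr[1]=2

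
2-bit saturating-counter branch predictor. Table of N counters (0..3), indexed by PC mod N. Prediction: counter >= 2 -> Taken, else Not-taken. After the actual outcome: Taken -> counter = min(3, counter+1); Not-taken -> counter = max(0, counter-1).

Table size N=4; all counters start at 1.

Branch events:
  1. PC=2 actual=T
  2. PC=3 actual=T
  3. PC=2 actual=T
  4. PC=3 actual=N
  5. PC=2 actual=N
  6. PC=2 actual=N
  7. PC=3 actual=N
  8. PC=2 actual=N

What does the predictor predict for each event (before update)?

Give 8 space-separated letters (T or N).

Ev 1: PC=2 idx=2 pred=N actual=T -> ctr[2]=2
Ev 2: PC=3 idx=3 pred=N actual=T -> ctr[3]=2
Ev 3: PC=2 idx=2 pred=T actual=T -> ctr[2]=3
Ev 4: PC=3 idx=3 pred=T actual=N -> ctr[3]=1
Ev 5: PC=2 idx=2 pred=T actual=N -> ctr[2]=2
Ev 6: PC=2 idx=2 pred=T actual=N -> ctr[2]=1
Ev 7: PC=3 idx=3 pred=N actual=N -> ctr[3]=0
Ev 8: PC=2 idx=2 pred=N actual=N -> ctr[2]=0

Answer: N N T T T T N N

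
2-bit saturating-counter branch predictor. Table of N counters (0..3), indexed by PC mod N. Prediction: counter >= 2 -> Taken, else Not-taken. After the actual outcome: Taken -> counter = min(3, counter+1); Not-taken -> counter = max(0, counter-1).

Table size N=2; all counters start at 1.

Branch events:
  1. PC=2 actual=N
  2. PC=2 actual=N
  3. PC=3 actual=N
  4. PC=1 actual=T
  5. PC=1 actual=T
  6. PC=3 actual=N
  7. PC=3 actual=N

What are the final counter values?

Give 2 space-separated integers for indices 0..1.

Ev 1: PC=2 idx=0 pred=N actual=N -> ctr[0]=0
Ev 2: PC=2 idx=0 pred=N actual=N -> ctr[0]=0
Ev 3: PC=3 idx=1 pred=N actual=N -> ctr[1]=0
Ev 4: PC=1 idx=1 pred=N actual=T -> ctr[1]=1
Ev 5: PC=1 idx=1 pred=N actual=T -> ctr[1]=2
Ev 6: PC=3 idx=1 pred=T actual=N -> ctr[1]=1
Ev 7: PC=3 idx=1 pred=N actual=N -> ctr[1]=0

Answer: 0 0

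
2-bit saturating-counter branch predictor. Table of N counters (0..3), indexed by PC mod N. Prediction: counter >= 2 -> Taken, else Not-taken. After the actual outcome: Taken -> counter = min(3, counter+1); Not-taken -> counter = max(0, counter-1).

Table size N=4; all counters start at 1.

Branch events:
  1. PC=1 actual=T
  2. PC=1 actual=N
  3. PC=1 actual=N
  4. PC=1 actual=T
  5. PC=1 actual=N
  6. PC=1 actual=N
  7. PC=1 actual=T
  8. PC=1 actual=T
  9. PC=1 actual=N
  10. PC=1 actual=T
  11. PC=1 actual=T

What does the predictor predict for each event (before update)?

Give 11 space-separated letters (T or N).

Ev 1: PC=1 idx=1 pred=N actual=T -> ctr[1]=2
Ev 2: PC=1 idx=1 pred=T actual=N -> ctr[1]=1
Ev 3: PC=1 idx=1 pred=N actual=N -> ctr[1]=0
Ev 4: PC=1 idx=1 pred=N actual=T -> ctr[1]=1
Ev 5: PC=1 idx=1 pred=N actual=N -> ctr[1]=0
Ev 6: PC=1 idx=1 pred=N actual=N -> ctr[1]=0
Ev 7: PC=1 idx=1 pred=N actual=T -> ctr[1]=1
Ev 8: PC=1 idx=1 pred=N actual=T -> ctr[1]=2
Ev 9: PC=1 idx=1 pred=T actual=N -> ctr[1]=1
Ev 10: PC=1 idx=1 pred=N actual=T -> ctr[1]=2
Ev 11: PC=1 idx=1 pred=T actual=T -> ctr[1]=3

Answer: N T N N N N N N T N T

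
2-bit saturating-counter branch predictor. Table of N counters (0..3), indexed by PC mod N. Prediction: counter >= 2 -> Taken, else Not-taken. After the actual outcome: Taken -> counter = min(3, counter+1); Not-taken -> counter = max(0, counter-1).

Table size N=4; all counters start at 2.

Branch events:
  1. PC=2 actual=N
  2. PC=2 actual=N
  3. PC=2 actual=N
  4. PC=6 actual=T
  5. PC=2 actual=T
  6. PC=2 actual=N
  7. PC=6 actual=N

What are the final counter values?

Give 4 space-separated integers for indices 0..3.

Ev 1: PC=2 idx=2 pred=T actual=N -> ctr[2]=1
Ev 2: PC=2 idx=2 pred=N actual=N -> ctr[2]=0
Ev 3: PC=2 idx=2 pred=N actual=N -> ctr[2]=0
Ev 4: PC=6 idx=2 pred=N actual=T -> ctr[2]=1
Ev 5: PC=2 idx=2 pred=N actual=T -> ctr[2]=2
Ev 6: PC=2 idx=2 pred=T actual=N -> ctr[2]=1
Ev 7: PC=6 idx=2 pred=N actual=N -> ctr[2]=0

Answer: 2 2 0 2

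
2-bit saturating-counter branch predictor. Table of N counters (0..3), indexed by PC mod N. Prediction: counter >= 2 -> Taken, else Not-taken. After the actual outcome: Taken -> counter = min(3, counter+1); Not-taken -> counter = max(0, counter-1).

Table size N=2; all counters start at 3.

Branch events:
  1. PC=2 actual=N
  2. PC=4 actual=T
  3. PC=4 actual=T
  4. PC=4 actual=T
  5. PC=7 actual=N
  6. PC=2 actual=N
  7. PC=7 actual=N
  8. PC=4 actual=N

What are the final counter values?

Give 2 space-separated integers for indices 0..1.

Ev 1: PC=2 idx=0 pred=T actual=N -> ctr[0]=2
Ev 2: PC=4 idx=0 pred=T actual=T -> ctr[0]=3
Ev 3: PC=4 idx=0 pred=T actual=T -> ctr[0]=3
Ev 4: PC=4 idx=0 pred=T actual=T -> ctr[0]=3
Ev 5: PC=7 idx=1 pred=T actual=N -> ctr[1]=2
Ev 6: PC=2 idx=0 pred=T actual=N -> ctr[0]=2
Ev 7: PC=7 idx=1 pred=T actual=N -> ctr[1]=1
Ev 8: PC=4 idx=0 pred=T actual=N -> ctr[0]=1

Answer: 1 1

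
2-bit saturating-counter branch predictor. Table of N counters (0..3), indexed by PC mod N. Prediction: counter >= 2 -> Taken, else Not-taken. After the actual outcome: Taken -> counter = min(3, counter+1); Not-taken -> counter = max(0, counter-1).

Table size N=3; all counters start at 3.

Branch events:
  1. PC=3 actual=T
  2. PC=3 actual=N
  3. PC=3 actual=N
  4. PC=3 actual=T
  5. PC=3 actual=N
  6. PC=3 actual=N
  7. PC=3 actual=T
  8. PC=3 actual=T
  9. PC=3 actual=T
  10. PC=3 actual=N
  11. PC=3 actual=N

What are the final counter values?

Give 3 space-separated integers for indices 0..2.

Ev 1: PC=3 idx=0 pred=T actual=T -> ctr[0]=3
Ev 2: PC=3 idx=0 pred=T actual=N -> ctr[0]=2
Ev 3: PC=3 idx=0 pred=T actual=N -> ctr[0]=1
Ev 4: PC=3 idx=0 pred=N actual=T -> ctr[0]=2
Ev 5: PC=3 idx=0 pred=T actual=N -> ctr[0]=1
Ev 6: PC=3 idx=0 pred=N actual=N -> ctr[0]=0
Ev 7: PC=3 idx=0 pred=N actual=T -> ctr[0]=1
Ev 8: PC=3 idx=0 pred=N actual=T -> ctr[0]=2
Ev 9: PC=3 idx=0 pred=T actual=T -> ctr[0]=3
Ev 10: PC=3 idx=0 pred=T actual=N -> ctr[0]=2
Ev 11: PC=3 idx=0 pred=T actual=N -> ctr[0]=1

Answer: 1 3 3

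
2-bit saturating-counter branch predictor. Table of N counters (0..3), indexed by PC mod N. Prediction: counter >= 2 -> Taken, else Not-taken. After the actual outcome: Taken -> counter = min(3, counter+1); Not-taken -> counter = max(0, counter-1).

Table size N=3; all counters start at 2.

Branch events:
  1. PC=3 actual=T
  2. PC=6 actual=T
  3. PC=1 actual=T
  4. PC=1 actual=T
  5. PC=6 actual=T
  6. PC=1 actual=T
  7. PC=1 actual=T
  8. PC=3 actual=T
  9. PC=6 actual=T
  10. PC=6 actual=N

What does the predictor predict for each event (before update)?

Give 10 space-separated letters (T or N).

Answer: T T T T T T T T T T

Derivation:
Ev 1: PC=3 idx=0 pred=T actual=T -> ctr[0]=3
Ev 2: PC=6 idx=0 pred=T actual=T -> ctr[0]=3
Ev 3: PC=1 idx=1 pred=T actual=T -> ctr[1]=3
Ev 4: PC=1 idx=1 pred=T actual=T -> ctr[1]=3
Ev 5: PC=6 idx=0 pred=T actual=T -> ctr[0]=3
Ev 6: PC=1 idx=1 pred=T actual=T -> ctr[1]=3
Ev 7: PC=1 idx=1 pred=T actual=T -> ctr[1]=3
Ev 8: PC=3 idx=0 pred=T actual=T -> ctr[0]=3
Ev 9: PC=6 idx=0 pred=T actual=T -> ctr[0]=3
Ev 10: PC=6 idx=0 pred=T actual=N -> ctr[0]=2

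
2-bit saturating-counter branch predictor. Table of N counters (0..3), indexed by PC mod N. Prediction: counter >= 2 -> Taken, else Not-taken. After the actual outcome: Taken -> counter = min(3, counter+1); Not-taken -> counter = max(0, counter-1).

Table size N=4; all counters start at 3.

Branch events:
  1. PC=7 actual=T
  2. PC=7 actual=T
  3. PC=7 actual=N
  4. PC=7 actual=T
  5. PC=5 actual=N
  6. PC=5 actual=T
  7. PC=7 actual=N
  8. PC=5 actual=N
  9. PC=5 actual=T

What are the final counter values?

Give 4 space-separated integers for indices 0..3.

Ev 1: PC=7 idx=3 pred=T actual=T -> ctr[3]=3
Ev 2: PC=7 idx=3 pred=T actual=T -> ctr[3]=3
Ev 3: PC=7 idx=3 pred=T actual=N -> ctr[3]=2
Ev 4: PC=7 idx=3 pred=T actual=T -> ctr[3]=3
Ev 5: PC=5 idx=1 pred=T actual=N -> ctr[1]=2
Ev 6: PC=5 idx=1 pred=T actual=T -> ctr[1]=3
Ev 7: PC=7 idx=3 pred=T actual=N -> ctr[3]=2
Ev 8: PC=5 idx=1 pred=T actual=N -> ctr[1]=2
Ev 9: PC=5 idx=1 pred=T actual=T -> ctr[1]=3

Answer: 3 3 3 2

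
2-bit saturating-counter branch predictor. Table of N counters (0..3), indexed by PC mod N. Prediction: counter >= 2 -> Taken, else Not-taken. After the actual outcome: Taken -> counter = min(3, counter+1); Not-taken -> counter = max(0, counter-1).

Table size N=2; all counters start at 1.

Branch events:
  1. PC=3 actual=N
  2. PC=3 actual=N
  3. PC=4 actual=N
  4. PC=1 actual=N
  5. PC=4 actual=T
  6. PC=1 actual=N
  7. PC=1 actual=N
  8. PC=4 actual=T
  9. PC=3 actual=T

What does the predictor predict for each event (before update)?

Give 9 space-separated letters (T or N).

Ev 1: PC=3 idx=1 pred=N actual=N -> ctr[1]=0
Ev 2: PC=3 idx=1 pred=N actual=N -> ctr[1]=0
Ev 3: PC=4 idx=0 pred=N actual=N -> ctr[0]=0
Ev 4: PC=1 idx=1 pred=N actual=N -> ctr[1]=0
Ev 5: PC=4 idx=0 pred=N actual=T -> ctr[0]=1
Ev 6: PC=1 idx=1 pred=N actual=N -> ctr[1]=0
Ev 7: PC=1 idx=1 pred=N actual=N -> ctr[1]=0
Ev 8: PC=4 idx=0 pred=N actual=T -> ctr[0]=2
Ev 9: PC=3 idx=1 pred=N actual=T -> ctr[1]=1

Answer: N N N N N N N N N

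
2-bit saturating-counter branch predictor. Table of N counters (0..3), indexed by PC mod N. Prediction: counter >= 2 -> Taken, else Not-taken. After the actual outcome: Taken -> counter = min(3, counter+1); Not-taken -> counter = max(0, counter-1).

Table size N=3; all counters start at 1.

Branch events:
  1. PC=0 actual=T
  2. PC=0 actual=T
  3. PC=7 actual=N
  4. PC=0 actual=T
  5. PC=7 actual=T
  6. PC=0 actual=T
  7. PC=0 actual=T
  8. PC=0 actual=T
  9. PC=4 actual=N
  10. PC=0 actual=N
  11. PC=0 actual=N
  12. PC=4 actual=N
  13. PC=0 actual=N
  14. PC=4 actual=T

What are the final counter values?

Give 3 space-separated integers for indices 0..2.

Answer: 0 1 1

Derivation:
Ev 1: PC=0 idx=0 pred=N actual=T -> ctr[0]=2
Ev 2: PC=0 idx=0 pred=T actual=T -> ctr[0]=3
Ev 3: PC=7 idx=1 pred=N actual=N -> ctr[1]=0
Ev 4: PC=0 idx=0 pred=T actual=T -> ctr[0]=3
Ev 5: PC=7 idx=1 pred=N actual=T -> ctr[1]=1
Ev 6: PC=0 idx=0 pred=T actual=T -> ctr[0]=3
Ev 7: PC=0 idx=0 pred=T actual=T -> ctr[0]=3
Ev 8: PC=0 idx=0 pred=T actual=T -> ctr[0]=3
Ev 9: PC=4 idx=1 pred=N actual=N -> ctr[1]=0
Ev 10: PC=0 idx=0 pred=T actual=N -> ctr[0]=2
Ev 11: PC=0 idx=0 pred=T actual=N -> ctr[0]=1
Ev 12: PC=4 idx=1 pred=N actual=N -> ctr[1]=0
Ev 13: PC=0 idx=0 pred=N actual=N -> ctr[0]=0
Ev 14: PC=4 idx=1 pred=N actual=T -> ctr[1]=1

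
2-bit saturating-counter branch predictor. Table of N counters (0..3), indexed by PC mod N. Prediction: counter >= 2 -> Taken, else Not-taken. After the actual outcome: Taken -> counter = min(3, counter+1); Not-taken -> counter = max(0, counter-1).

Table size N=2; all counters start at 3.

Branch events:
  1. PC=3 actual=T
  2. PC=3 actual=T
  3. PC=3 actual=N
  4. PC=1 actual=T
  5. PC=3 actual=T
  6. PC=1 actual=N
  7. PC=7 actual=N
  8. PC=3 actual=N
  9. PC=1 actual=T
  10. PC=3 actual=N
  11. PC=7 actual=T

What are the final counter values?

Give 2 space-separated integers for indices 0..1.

Ev 1: PC=3 idx=1 pred=T actual=T -> ctr[1]=3
Ev 2: PC=3 idx=1 pred=T actual=T -> ctr[1]=3
Ev 3: PC=3 idx=1 pred=T actual=N -> ctr[1]=2
Ev 4: PC=1 idx=1 pred=T actual=T -> ctr[1]=3
Ev 5: PC=3 idx=1 pred=T actual=T -> ctr[1]=3
Ev 6: PC=1 idx=1 pred=T actual=N -> ctr[1]=2
Ev 7: PC=7 idx=1 pred=T actual=N -> ctr[1]=1
Ev 8: PC=3 idx=1 pred=N actual=N -> ctr[1]=0
Ev 9: PC=1 idx=1 pred=N actual=T -> ctr[1]=1
Ev 10: PC=3 idx=1 pred=N actual=N -> ctr[1]=0
Ev 11: PC=7 idx=1 pred=N actual=T -> ctr[1]=1

Answer: 3 1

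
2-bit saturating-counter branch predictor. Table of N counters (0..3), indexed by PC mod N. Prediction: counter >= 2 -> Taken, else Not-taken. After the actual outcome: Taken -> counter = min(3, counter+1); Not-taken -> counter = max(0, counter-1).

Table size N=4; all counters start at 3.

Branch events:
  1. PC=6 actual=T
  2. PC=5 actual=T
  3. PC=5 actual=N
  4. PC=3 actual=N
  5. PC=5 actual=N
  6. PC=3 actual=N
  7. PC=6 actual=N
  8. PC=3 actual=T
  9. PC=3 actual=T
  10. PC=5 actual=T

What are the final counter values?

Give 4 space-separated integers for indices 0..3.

Answer: 3 2 2 3

Derivation:
Ev 1: PC=6 idx=2 pred=T actual=T -> ctr[2]=3
Ev 2: PC=5 idx=1 pred=T actual=T -> ctr[1]=3
Ev 3: PC=5 idx=1 pred=T actual=N -> ctr[1]=2
Ev 4: PC=3 idx=3 pred=T actual=N -> ctr[3]=2
Ev 5: PC=5 idx=1 pred=T actual=N -> ctr[1]=1
Ev 6: PC=3 idx=3 pred=T actual=N -> ctr[3]=1
Ev 7: PC=6 idx=2 pred=T actual=N -> ctr[2]=2
Ev 8: PC=3 idx=3 pred=N actual=T -> ctr[3]=2
Ev 9: PC=3 idx=3 pred=T actual=T -> ctr[3]=3
Ev 10: PC=5 idx=1 pred=N actual=T -> ctr[1]=2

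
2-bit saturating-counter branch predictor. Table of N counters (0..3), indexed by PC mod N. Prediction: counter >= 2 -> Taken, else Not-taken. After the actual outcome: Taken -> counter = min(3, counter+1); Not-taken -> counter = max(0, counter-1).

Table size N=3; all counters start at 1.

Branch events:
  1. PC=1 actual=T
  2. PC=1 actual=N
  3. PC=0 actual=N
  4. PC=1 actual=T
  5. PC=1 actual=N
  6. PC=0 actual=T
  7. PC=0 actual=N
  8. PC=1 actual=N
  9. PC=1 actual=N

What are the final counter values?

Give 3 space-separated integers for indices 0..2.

Ev 1: PC=1 idx=1 pred=N actual=T -> ctr[1]=2
Ev 2: PC=1 idx=1 pred=T actual=N -> ctr[1]=1
Ev 3: PC=0 idx=0 pred=N actual=N -> ctr[0]=0
Ev 4: PC=1 idx=1 pred=N actual=T -> ctr[1]=2
Ev 5: PC=1 idx=1 pred=T actual=N -> ctr[1]=1
Ev 6: PC=0 idx=0 pred=N actual=T -> ctr[0]=1
Ev 7: PC=0 idx=0 pred=N actual=N -> ctr[0]=0
Ev 8: PC=1 idx=1 pred=N actual=N -> ctr[1]=0
Ev 9: PC=1 idx=1 pred=N actual=N -> ctr[1]=0

Answer: 0 0 1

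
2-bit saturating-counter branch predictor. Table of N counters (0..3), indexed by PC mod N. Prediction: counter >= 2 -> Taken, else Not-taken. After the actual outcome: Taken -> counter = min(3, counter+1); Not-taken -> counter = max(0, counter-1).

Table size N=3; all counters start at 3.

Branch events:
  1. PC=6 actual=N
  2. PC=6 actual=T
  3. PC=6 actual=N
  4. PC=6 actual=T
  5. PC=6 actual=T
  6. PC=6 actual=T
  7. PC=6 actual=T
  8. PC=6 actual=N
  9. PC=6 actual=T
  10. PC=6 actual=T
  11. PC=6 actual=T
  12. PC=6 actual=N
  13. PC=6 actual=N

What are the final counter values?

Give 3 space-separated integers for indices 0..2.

Answer: 1 3 3

Derivation:
Ev 1: PC=6 idx=0 pred=T actual=N -> ctr[0]=2
Ev 2: PC=6 idx=0 pred=T actual=T -> ctr[0]=3
Ev 3: PC=6 idx=0 pred=T actual=N -> ctr[0]=2
Ev 4: PC=6 idx=0 pred=T actual=T -> ctr[0]=3
Ev 5: PC=6 idx=0 pred=T actual=T -> ctr[0]=3
Ev 6: PC=6 idx=0 pred=T actual=T -> ctr[0]=3
Ev 7: PC=6 idx=0 pred=T actual=T -> ctr[0]=3
Ev 8: PC=6 idx=0 pred=T actual=N -> ctr[0]=2
Ev 9: PC=6 idx=0 pred=T actual=T -> ctr[0]=3
Ev 10: PC=6 idx=0 pred=T actual=T -> ctr[0]=3
Ev 11: PC=6 idx=0 pred=T actual=T -> ctr[0]=3
Ev 12: PC=6 idx=0 pred=T actual=N -> ctr[0]=2
Ev 13: PC=6 idx=0 pred=T actual=N -> ctr[0]=1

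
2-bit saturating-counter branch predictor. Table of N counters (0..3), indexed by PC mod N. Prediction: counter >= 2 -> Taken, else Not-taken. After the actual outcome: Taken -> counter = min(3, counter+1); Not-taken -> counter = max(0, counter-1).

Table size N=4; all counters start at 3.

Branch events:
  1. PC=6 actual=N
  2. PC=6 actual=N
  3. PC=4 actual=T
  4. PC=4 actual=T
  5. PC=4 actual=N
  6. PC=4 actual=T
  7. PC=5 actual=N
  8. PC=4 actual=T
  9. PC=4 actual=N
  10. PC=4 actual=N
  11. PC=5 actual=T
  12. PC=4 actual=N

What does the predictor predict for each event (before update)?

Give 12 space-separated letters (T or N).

Ev 1: PC=6 idx=2 pred=T actual=N -> ctr[2]=2
Ev 2: PC=6 idx=2 pred=T actual=N -> ctr[2]=1
Ev 3: PC=4 idx=0 pred=T actual=T -> ctr[0]=3
Ev 4: PC=4 idx=0 pred=T actual=T -> ctr[0]=3
Ev 5: PC=4 idx=0 pred=T actual=N -> ctr[0]=2
Ev 6: PC=4 idx=0 pred=T actual=T -> ctr[0]=3
Ev 7: PC=5 idx=1 pred=T actual=N -> ctr[1]=2
Ev 8: PC=4 idx=0 pred=T actual=T -> ctr[0]=3
Ev 9: PC=4 idx=0 pred=T actual=N -> ctr[0]=2
Ev 10: PC=4 idx=0 pred=T actual=N -> ctr[0]=1
Ev 11: PC=5 idx=1 pred=T actual=T -> ctr[1]=3
Ev 12: PC=4 idx=0 pred=N actual=N -> ctr[0]=0

Answer: T T T T T T T T T T T N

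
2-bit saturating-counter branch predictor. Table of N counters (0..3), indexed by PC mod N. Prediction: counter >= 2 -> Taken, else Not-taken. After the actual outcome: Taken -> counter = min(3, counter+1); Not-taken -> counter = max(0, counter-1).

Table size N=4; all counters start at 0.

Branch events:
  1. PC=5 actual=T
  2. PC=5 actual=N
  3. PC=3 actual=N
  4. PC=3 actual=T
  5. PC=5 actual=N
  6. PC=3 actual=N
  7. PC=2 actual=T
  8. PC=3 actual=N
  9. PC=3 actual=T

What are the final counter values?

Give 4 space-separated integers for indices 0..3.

Ev 1: PC=5 idx=1 pred=N actual=T -> ctr[1]=1
Ev 2: PC=5 idx=1 pred=N actual=N -> ctr[1]=0
Ev 3: PC=3 idx=3 pred=N actual=N -> ctr[3]=0
Ev 4: PC=3 idx=3 pred=N actual=T -> ctr[3]=1
Ev 5: PC=5 idx=1 pred=N actual=N -> ctr[1]=0
Ev 6: PC=3 idx=3 pred=N actual=N -> ctr[3]=0
Ev 7: PC=2 idx=2 pred=N actual=T -> ctr[2]=1
Ev 8: PC=3 idx=3 pred=N actual=N -> ctr[3]=0
Ev 9: PC=3 idx=3 pred=N actual=T -> ctr[3]=1

Answer: 0 0 1 1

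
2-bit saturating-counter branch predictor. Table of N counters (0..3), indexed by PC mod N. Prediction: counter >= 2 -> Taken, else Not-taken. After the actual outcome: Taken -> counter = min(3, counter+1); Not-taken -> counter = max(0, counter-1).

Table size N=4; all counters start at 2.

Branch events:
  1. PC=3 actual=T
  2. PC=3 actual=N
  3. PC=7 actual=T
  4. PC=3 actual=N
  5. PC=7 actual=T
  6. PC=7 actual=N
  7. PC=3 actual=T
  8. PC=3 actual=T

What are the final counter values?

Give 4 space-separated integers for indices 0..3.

Answer: 2 2 2 3

Derivation:
Ev 1: PC=3 idx=3 pred=T actual=T -> ctr[3]=3
Ev 2: PC=3 idx=3 pred=T actual=N -> ctr[3]=2
Ev 3: PC=7 idx=3 pred=T actual=T -> ctr[3]=3
Ev 4: PC=3 idx=3 pred=T actual=N -> ctr[3]=2
Ev 5: PC=7 idx=3 pred=T actual=T -> ctr[3]=3
Ev 6: PC=7 idx=3 pred=T actual=N -> ctr[3]=2
Ev 7: PC=3 idx=3 pred=T actual=T -> ctr[3]=3
Ev 8: PC=3 idx=3 pred=T actual=T -> ctr[3]=3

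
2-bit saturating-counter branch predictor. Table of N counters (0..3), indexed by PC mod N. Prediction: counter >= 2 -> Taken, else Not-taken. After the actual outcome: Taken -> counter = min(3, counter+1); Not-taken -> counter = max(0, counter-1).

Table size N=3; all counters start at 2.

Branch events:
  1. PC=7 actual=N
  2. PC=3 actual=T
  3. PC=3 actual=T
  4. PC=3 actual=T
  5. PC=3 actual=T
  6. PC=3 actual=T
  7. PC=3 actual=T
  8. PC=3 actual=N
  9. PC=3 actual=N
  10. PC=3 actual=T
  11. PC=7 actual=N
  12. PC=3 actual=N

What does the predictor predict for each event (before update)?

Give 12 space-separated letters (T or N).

Ev 1: PC=7 idx=1 pred=T actual=N -> ctr[1]=1
Ev 2: PC=3 idx=0 pred=T actual=T -> ctr[0]=3
Ev 3: PC=3 idx=0 pred=T actual=T -> ctr[0]=3
Ev 4: PC=3 idx=0 pred=T actual=T -> ctr[0]=3
Ev 5: PC=3 idx=0 pred=T actual=T -> ctr[0]=3
Ev 6: PC=3 idx=0 pred=T actual=T -> ctr[0]=3
Ev 7: PC=3 idx=0 pred=T actual=T -> ctr[0]=3
Ev 8: PC=3 idx=0 pred=T actual=N -> ctr[0]=2
Ev 9: PC=3 idx=0 pred=T actual=N -> ctr[0]=1
Ev 10: PC=3 idx=0 pred=N actual=T -> ctr[0]=2
Ev 11: PC=7 idx=1 pred=N actual=N -> ctr[1]=0
Ev 12: PC=3 idx=0 pred=T actual=N -> ctr[0]=1

Answer: T T T T T T T T T N N T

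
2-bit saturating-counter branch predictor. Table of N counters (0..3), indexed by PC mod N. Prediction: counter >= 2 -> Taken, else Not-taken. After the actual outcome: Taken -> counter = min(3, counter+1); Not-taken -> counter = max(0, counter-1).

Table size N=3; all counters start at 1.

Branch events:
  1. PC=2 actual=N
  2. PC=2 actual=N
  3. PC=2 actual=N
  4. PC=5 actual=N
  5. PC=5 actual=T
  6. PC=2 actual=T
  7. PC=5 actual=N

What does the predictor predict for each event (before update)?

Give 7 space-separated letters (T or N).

Answer: N N N N N N T

Derivation:
Ev 1: PC=2 idx=2 pred=N actual=N -> ctr[2]=0
Ev 2: PC=2 idx=2 pred=N actual=N -> ctr[2]=0
Ev 3: PC=2 idx=2 pred=N actual=N -> ctr[2]=0
Ev 4: PC=5 idx=2 pred=N actual=N -> ctr[2]=0
Ev 5: PC=5 idx=2 pred=N actual=T -> ctr[2]=1
Ev 6: PC=2 idx=2 pred=N actual=T -> ctr[2]=2
Ev 7: PC=5 idx=2 pred=T actual=N -> ctr[2]=1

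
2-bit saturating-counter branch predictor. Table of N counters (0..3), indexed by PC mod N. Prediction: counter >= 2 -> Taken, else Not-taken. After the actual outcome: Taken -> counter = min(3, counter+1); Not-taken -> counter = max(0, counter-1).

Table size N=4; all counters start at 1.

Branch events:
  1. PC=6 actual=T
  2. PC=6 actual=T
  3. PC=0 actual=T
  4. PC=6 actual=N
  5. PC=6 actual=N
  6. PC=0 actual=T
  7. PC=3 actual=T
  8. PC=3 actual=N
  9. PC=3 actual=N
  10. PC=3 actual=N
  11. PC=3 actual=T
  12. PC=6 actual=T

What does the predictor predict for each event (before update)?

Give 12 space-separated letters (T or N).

Answer: N T N T T T N T N N N N

Derivation:
Ev 1: PC=6 idx=2 pred=N actual=T -> ctr[2]=2
Ev 2: PC=6 idx=2 pred=T actual=T -> ctr[2]=3
Ev 3: PC=0 idx=0 pred=N actual=T -> ctr[0]=2
Ev 4: PC=6 idx=2 pred=T actual=N -> ctr[2]=2
Ev 5: PC=6 idx=2 pred=T actual=N -> ctr[2]=1
Ev 6: PC=0 idx=0 pred=T actual=T -> ctr[0]=3
Ev 7: PC=3 idx=3 pred=N actual=T -> ctr[3]=2
Ev 8: PC=3 idx=3 pred=T actual=N -> ctr[3]=1
Ev 9: PC=3 idx=3 pred=N actual=N -> ctr[3]=0
Ev 10: PC=3 idx=3 pred=N actual=N -> ctr[3]=0
Ev 11: PC=3 idx=3 pred=N actual=T -> ctr[3]=1
Ev 12: PC=6 idx=2 pred=N actual=T -> ctr[2]=2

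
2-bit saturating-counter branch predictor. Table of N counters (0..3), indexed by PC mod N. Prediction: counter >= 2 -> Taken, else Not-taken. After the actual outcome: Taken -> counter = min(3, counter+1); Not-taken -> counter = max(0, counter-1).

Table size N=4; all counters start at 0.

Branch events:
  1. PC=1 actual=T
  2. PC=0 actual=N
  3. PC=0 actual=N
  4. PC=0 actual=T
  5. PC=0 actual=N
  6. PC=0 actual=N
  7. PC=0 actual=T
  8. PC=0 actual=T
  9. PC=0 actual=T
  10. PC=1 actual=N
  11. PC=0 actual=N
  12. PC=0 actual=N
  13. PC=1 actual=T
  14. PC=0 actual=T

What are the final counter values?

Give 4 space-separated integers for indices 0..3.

Answer: 2 1 0 0

Derivation:
Ev 1: PC=1 idx=1 pred=N actual=T -> ctr[1]=1
Ev 2: PC=0 idx=0 pred=N actual=N -> ctr[0]=0
Ev 3: PC=0 idx=0 pred=N actual=N -> ctr[0]=0
Ev 4: PC=0 idx=0 pred=N actual=T -> ctr[0]=1
Ev 5: PC=0 idx=0 pred=N actual=N -> ctr[0]=0
Ev 6: PC=0 idx=0 pred=N actual=N -> ctr[0]=0
Ev 7: PC=0 idx=0 pred=N actual=T -> ctr[0]=1
Ev 8: PC=0 idx=0 pred=N actual=T -> ctr[0]=2
Ev 9: PC=0 idx=0 pred=T actual=T -> ctr[0]=3
Ev 10: PC=1 idx=1 pred=N actual=N -> ctr[1]=0
Ev 11: PC=0 idx=0 pred=T actual=N -> ctr[0]=2
Ev 12: PC=0 idx=0 pred=T actual=N -> ctr[0]=1
Ev 13: PC=1 idx=1 pred=N actual=T -> ctr[1]=1
Ev 14: PC=0 idx=0 pred=N actual=T -> ctr[0]=2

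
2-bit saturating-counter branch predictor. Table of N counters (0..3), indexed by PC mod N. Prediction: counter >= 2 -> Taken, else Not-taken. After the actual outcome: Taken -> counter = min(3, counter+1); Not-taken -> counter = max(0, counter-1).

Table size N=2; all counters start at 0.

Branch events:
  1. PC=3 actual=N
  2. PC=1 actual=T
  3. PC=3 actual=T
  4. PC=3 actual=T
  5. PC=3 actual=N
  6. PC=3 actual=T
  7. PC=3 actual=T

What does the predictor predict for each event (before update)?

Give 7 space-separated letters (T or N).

Answer: N N N T T T T

Derivation:
Ev 1: PC=3 idx=1 pred=N actual=N -> ctr[1]=0
Ev 2: PC=1 idx=1 pred=N actual=T -> ctr[1]=1
Ev 3: PC=3 idx=1 pred=N actual=T -> ctr[1]=2
Ev 4: PC=3 idx=1 pred=T actual=T -> ctr[1]=3
Ev 5: PC=3 idx=1 pred=T actual=N -> ctr[1]=2
Ev 6: PC=3 idx=1 pred=T actual=T -> ctr[1]=3
Ev 7: PC=3 idx=1 pred=T actual=T -> ctr[1]=3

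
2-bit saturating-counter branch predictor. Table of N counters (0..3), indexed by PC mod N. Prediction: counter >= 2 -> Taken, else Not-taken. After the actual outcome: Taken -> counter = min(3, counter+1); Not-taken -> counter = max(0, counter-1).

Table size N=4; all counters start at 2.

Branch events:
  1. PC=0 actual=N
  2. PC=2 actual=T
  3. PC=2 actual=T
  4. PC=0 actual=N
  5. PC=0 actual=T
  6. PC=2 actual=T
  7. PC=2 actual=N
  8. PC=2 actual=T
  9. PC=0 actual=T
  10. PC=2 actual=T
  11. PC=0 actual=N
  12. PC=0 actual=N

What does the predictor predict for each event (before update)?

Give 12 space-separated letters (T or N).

Answer: T T T N N T T T N T T N

Derivation:
Ev 1: PC=0 idx=0 pred=T actual=N -> ctr[0]=1
Ev 2: PC=2 idx=2 pred=T actual=T -> ctr[2]=3
Ev 3: PC=2 idx=2 pred=T actual=T -> ctr[2]=3
Ev 4: PC=0 idx=0 pred=N actual=N -> ctr[0]=0
Ev 5: PC=0 idx=0 pred=N actual=T -> ctr[0]=1
Ev 6: PC=2 idx=2 pred=T actual=T -> ctr[2]=3
Ev 7: PC=2 idx=2 pred=T actual=N -> ctr[2]=2
Ev 8: PC=2 idx=2 pred=T actual=T -> ctr[2]=3
Ev 9: PC=0 idx=0 pred=N actual=T -> ctr[0]=2
Ev 10: PC=2 idx=2 pred=T actual=T -> ctr[2]=3
Ev 11: PC=0 idx=0 pred=T actual=N -> ctr[0]=1
Ev 12: PC=0 idx=0 pred=N actual=N -> ctr[0]=0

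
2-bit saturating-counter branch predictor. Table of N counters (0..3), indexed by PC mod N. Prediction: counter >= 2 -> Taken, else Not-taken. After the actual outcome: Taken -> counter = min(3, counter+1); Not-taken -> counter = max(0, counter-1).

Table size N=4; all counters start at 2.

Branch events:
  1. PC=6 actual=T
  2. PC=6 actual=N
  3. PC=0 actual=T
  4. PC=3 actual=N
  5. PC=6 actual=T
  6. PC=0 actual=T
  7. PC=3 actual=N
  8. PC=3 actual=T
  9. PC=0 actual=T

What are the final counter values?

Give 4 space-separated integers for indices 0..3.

Answer: 3 2 3 1

Derivation:
Ev 1: PC=6 idx=2 pred=T actual=T -> ctr[2]=3
Ev 2: PC=6 idx=2 pred=T actual=N -> ctr[2]=2
Ev 3: PC=0 idx=0 pred=T actual=T -> ctr[0]=3
Ev 4: PC=3 idx=3 pred=T actual=N -> ctr[3]=1
Ev 5: PC=6 idx=2 pred=T actual=T -> ctr[2]=3
Ev 6: PC=0 idx=0 pred=T actual=T -> ctr[0]=3
Ev 7: PC=3 idx=3 pred=N actual=N -> ctr[3]=0
Ev 8: PC=3 idx=3 pred=N actual=T -> ctr[3]=1
Ev 9: PC=0 idx=0 pred=T actual=T -> ctr[0]=3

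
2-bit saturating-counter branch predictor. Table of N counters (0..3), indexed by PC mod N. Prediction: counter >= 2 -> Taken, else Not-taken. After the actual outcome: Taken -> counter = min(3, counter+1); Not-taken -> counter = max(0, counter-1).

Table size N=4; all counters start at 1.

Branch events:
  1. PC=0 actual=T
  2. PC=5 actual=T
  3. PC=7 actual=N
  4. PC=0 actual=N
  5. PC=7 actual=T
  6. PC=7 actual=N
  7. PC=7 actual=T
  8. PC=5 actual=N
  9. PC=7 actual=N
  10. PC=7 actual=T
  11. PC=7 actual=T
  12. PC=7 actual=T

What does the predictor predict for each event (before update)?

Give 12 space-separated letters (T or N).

Answer: N N N T N N N T N N N T

Derivation:
Ev 1: PC=0 idx=0 pred=N actual=T -> ctr[0]=2
Ev 2: PC=5 idx=1 pred=N actual=T -> ctr[1]=2
Ev 3: PC=7 idx=3 pred=N actual=N -> ctr[3]=0
Ev 4: PC=0 idx=0 pred=T actual=N -> ctr[0]=1
Ev 5: PC=7 idx=3 pred=N actual=T -> ctr[3]=1
Ev 6: PC=7 idx=3 pred=N actual=N -> ctr[3]=0
Ev 7: PC=7 idx=3 pred=N actual=T -> ctr[3]=1
Ev 8: PC=5 idx=1 pred=T actual=N -> ctr[1]=1
Ev 9: PC=7 idx=3 pred=N actual=N -> ctr[3]=0
Ev 10: PC=7 idx=3 pred=N actual=T -> ctr[3]=1
Ev 11: PC=7 idx=3 pred=N actual=T -> ctr[3]=2
Ev 12: PC=7 idx=3 pred=T actual=T -> ctr[3]=3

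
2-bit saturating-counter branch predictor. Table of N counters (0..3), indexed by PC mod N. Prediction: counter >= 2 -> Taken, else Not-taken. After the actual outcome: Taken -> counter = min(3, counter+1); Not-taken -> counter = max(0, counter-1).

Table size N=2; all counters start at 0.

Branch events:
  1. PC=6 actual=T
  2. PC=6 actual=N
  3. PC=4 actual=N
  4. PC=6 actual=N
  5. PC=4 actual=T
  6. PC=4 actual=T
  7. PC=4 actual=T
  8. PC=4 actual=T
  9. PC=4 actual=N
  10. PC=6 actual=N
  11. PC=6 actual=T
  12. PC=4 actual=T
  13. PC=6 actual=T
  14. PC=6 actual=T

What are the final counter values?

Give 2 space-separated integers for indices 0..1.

Ev 1: PC=6 idx=0 pred=N actual=T -> ctr[0]=1
Ev 2: PC=6 idx=0 pred=N actual=N -> ctr[0]=0
Ev 3: PC=4 idx=0 pred=N actual=N -> ctr[0]=0
Ev 4: PC=6 idx=0 pred=N actual=N -> ctr[0]=0
Ev 5: PC=4 idx=0 pred=N actual=T -> ctr[0]=1
Ev 6: PC=4 idx=0 pred=N actual=T -> ctr[0]=2
Ev 7: PC=4 idx=0 pred=T actual=T -> ctr[0]=3
Ev 8: PC=4 idx=0 pred=T actual=T -> ctr[0]=3
Ev 9: PC=4 idx=0 pred=T actual=N -> ctr[0]=2
Ev 10: PC=6 idx=0 pred=T actual=N -> ctr[0]=1
Ev 11: PC=6 idx=0 pred=N actual=T -> ctr[0]=2
Ev 12: PC=4 idx=0 pred=T actual=T -> ctr[0]=3
Ev 13: PC=6 idx=0 pred=T actual=T -> ctr[0]=3
Ev 14: PC=6 idx=0 pred=T actual=T -> ctr[0]=3

Answer: 3 0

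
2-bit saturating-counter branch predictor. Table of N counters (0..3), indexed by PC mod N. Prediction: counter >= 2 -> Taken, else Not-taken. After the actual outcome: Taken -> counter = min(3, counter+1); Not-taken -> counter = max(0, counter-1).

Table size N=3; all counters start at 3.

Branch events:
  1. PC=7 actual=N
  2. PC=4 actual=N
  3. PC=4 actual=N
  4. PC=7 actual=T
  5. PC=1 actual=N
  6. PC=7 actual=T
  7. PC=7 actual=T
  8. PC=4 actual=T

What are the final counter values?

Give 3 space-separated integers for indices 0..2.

Answer: 3 3 3

Derivation:
Ev 1: PC=7 idx=1 pred=T actual=N -> ctr[1]=2
Ev 2: PC=4 idx=1 pred=T actual=N -> ctr[1]=1
Ev 3: PC=4 idx=1 pred=N actual=N -> ctr[1]=0
Ev 4: PC=7 idx=1 pred=N actual=T -> ctr[1]=1
Ev 5: PC=1 idx=1 pred=N actual=N -> ctr[1]=0
Ev 6: PC=7 idx=1 pred=N actual=T -> ctr[1]=1
Ev 7: PC=7 idx=1 pred=N actual=T -> ctr[1]=2
Ev 8: PC=4 idx=1 pred=T actual=T -> ctr[1]=3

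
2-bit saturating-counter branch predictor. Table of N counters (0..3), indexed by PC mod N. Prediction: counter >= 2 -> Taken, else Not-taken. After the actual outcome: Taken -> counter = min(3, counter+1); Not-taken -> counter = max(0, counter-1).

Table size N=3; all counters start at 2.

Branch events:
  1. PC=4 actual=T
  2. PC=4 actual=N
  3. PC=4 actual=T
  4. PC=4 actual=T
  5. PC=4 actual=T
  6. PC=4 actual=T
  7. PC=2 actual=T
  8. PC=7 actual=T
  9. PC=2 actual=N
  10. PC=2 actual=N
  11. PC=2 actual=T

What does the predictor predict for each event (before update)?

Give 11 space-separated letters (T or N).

Answer: T T T T T T T T T T N

Derivation:
Ev 1: PC=4 idx=1 pred=T actual=T -> ctr[1]=3
Ev 2: PC=4 idx=1 pred=T actual=N -> ctr[1]=2
Ev 3: PC=4 idx=1 pred=T actual=T -> ctr[1]=3
Ev 4: PC=4 idx=1 pred=T actual=T -> ctr[1]=3
Ev 5: PC=4 idx=1 pred=T actual=T -> ctr[1]=3
Ev 6: PC=4 idx=1 pred=T actual=T -> ctr[1]=3
Ev 7: PC=2 idx=2 pred=T actual=T -> ctr[2]=3
Ev 8: PC=7 idx=1 pred=T actual=T -> ctr[1]=3
Ev 9: PC=2 idx=2 pred=T actual=N -> ctr[2]=2
Ev 10: PC=2 idx=2 pred=T actual=N -> ctr[2]=1
Ev 11: PC=2 idx=2 pred=N actual=T -> ctr[2]=2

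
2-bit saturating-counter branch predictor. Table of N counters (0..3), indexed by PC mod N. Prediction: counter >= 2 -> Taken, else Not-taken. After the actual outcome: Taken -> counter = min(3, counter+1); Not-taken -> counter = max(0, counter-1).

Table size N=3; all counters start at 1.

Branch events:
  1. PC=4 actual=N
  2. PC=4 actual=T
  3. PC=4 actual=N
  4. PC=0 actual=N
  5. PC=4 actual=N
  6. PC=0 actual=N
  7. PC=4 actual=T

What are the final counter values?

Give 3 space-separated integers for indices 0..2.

Ev 1: PC=4 idx=1 pred=N actual=N -> ctr[1]=0
Ev 2: PC=4 idx=1 pred=N actual=T -> ctr[1]=1
Ev 3: PC=4 idx=1 pred=N actual=N -> ctr[1]=0
Ev 4: PC=0 idx=0 pred=N actual=N -> ctr[0]=0
Ev 5: PC=4 idx=1 pred=N actual=N -> ctr[1]=0
Ev 6: PC=0 idx=0 pred=N actual=N -> ctr[0]=0
Ev 7: PC=4 idx=1 pred=N actual=T -> ctr[1]=1

Answer: 0 1 1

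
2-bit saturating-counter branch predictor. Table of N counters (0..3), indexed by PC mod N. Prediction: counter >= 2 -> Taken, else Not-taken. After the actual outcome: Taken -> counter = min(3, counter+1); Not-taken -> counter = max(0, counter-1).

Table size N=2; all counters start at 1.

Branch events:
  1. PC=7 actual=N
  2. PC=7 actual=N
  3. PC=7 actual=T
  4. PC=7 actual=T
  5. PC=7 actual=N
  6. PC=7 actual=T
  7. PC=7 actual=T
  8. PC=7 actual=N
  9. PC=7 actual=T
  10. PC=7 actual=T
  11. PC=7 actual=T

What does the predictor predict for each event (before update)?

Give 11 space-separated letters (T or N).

Ev 1: PC=7 idx=1 pred=N actual=N -> ctr[1]=0
Ev 2: PC=7 idx=1 pred=N actual=N -> ctr[1]=0
Ev 3: PC=7 idx=1 pred=N actual=T -> ctr[1]=1
Ev 4: PC=7 idx=1 pred=N actual=T -> ctr[1]=2
Ev 5: PC=7 idx=1 pred=T actual=N -> ctr[1]=1
Ev 6: PC=7 idx=1 pred=N actual=T -> ctr[1]=2
Ev 7: PC=7 idx=1 pred=T actual=T -> ctr[1]=3
Ev 8: PC=7 idx=1 pred=T actual=N -> ctr[1]=2
Ev 9: PC=7 idx=1 pred=T actual=T -> ctr[1]=3
Ev 10: PC=7 idx=1 pred=T actual=T -> ctr[1]=3
Ev 11: PC=7 idx=1 pred=T actual=T -> ctr[1]=3

Answer: N N N N T N T T T T T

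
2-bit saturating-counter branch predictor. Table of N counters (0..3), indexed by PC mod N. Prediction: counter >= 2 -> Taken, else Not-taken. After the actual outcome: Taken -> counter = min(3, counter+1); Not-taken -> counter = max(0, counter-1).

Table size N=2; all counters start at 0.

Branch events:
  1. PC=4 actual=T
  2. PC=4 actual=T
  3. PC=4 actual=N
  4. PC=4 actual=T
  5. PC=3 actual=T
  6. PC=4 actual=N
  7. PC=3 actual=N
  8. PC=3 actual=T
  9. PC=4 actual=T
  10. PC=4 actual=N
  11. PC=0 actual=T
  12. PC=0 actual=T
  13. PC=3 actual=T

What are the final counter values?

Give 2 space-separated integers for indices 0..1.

Ev 1: PC=4 idx=0 pred=N actual=T -> ctr[0]=1
Ev 2: PC=4 idx=0 pred=N actual=T -> ctr[0]=2
Ev 3: PC=4 idx=0 pred=T actual=N -> ctr[0]=1
Ev 4: PC=4 idx=0 pred=N actual=T -> ctr[0]=2
Ev 5: PC=3 idx=1 pred=N actual=T -> ctr[1]=1
Ev 6: PC=4 idx=0 pred=T actual=N -> ctr[0]=1
Ev 7: PC=3 idx=1 pred=N actual=N -> ctr[1]=0
Ev 8: PC=3 idx=1 pred=N actual=T -> ctr[1]=1
Ev 9: PC=4 idx=0 pred=N actual=T -> ctr[0]=2
Ev 10: PC=4 idx=0 pred=T actual=N -> ctr[0]=1
Ev 11: PC=0 idx=0 pred=N actual=T -> ctr[0]=2
Ev 12: PC=0 idx=0 pred=T actual=T -> ctr[0]=3
Ev 13: PC=3 idx=1 pred=N actual=T -> ctr[1]=2

Answer: 3 2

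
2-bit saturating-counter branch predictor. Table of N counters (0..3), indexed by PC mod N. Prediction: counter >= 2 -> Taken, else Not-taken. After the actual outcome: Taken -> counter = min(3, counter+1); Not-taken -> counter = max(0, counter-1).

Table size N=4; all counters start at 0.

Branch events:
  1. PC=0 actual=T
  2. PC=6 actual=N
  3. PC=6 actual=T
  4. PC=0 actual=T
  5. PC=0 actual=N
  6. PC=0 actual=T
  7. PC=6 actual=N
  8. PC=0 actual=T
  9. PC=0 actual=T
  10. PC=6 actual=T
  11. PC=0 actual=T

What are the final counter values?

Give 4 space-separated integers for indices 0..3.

Ev 1: PC=0 idx=0 pred=N actual=T -> ctr[0]=1
Ev 2: PC=6 idx=2 pred=N actual=N -> ctr[2]=0
Ev 3: PC=6 idx=2 pred=N actual=T -> ctr[2]=1
Ev 4: PC=0 idx=0 pred=N actual=T -> ctr[0]=2
Ev 5: PC=0 idx=0 pred=T actual=N -> ctr[0]=1
Ev 6: PC=0 idx=0 pred=N actual=T -> ctr[0]=2
Ev 7: PC=6 idx=2 pred=N actual=N -> ctr[2]=0
Ev 8: PC=0 idx=0 pred=T actual=T -> ctr[0]=3
Ev 9: PC=0 idx=0 pred=T actual=T -> ctr[0]=3
Ev 10: PC=6 idx=2 pred=N actual=T -> ctr[2]=1
Ev 11: PC=0 idx=0 pred=T actual=T -> ctr[0]=3

Answer: 3 0 1 0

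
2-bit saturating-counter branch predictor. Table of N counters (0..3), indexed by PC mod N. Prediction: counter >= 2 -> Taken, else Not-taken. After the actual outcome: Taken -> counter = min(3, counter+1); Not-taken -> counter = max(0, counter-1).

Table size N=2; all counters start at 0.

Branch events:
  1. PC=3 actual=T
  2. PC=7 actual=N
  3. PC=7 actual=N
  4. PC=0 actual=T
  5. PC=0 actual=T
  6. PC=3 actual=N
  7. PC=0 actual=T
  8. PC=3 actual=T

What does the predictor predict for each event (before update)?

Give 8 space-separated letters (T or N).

Ev 1: PC=3 idx=1 pred=N actual=T -> ctr[1]=1
Ev 2: PC=7 idx=1 pred=N actual=N -> ctr[1]=0
Ev 3: PC=7 idx=1 pred=N actual=N -> ctr[1]=0
Ev 4: PC=0 idx=0 pred=N actual=T -> ctr[0]=1
Ev 5: PC=0 idx=0 pred=N actual=T -> ctr[0]=2
Ev 6: PC=3 idx=1 pred=N actual=N -> ctr[1]=0
Ev 7: PC=0 idx=0 pred=T actual=T -> ctr[0]=3
Ev 8: PC=3 idx=1 pred=N actual=T -> ctr[1]=1

Answer: N N N N N N T N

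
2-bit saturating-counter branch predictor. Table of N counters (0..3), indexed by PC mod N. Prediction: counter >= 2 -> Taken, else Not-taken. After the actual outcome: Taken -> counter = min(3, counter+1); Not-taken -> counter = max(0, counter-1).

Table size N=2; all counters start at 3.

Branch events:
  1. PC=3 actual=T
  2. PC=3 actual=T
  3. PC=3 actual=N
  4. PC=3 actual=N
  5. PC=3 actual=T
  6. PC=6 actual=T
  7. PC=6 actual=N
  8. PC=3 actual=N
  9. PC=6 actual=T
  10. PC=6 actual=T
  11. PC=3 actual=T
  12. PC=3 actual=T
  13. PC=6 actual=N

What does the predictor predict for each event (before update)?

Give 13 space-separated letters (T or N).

Ev 1: PC=3 idx=1 pred=T actual=T -> ctr[1]=3
Ev 2: PC=3 idx=1 pred=T actual=T -> ctr[1]=3
Ev 3: PC=3 idx=1 pred=T actual=N -> ctr[1]=2
Ev 4: PC=3 idx=1 pred=T actual=N -> ctr[1]=1
Ev 5: PC=3 idx=1 pred=N actual=T -> ctr[1]=2
Ev 6: PC=6 idx=0 pred=T actual=T -> ctr[0]=3
Ev 7: PC=6 idx=0 pred=T actual=N -> ctr[0]=2
Ev 8: PC=3 idx=1 pred=T actual=N -> ctr[1]=1
Ev 9: PC=6 idx=0 pred=T actual=T -> ctr[0]=3
Ev 10: PC=6 idx=0 pred=T actual=T -> ctr[0]=3
Ev 11: PC=3 idx=1 pred=N actual=T -> ctr[1]=2
Ev 12: PC=3 idx=1 pred=T actual=T -> ctr[1]=3
Ev 13: PC=6 idx=0 pred=T actual=N -> ctr[0]=2

Answer: T T T T N T T T T T N T T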